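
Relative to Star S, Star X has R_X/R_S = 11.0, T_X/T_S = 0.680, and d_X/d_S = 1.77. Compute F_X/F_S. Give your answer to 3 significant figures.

8.26

L_X/L_S = (R_X/R_S)²(T_X/T_S)⁴ = (11.0)² × (0.680)⁴ = 25.87.
F_X/F_S = (L_X/L_S)/(d_X/d_S)² = 25.87 / (1.77)² = 8.258.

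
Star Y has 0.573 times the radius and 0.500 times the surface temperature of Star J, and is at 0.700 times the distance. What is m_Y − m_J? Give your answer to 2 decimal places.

3.45

L_Y/L_J = (0.573)²(0.500)⁴ = 0.02052.
F_Y/F_J = (L_Y/L_J)/(d_Y/d_J)² = 0.02052/0.4900 = 0.04188.
m_Y − m_J = −2.5 log₁₀(0.04188) = 3.45.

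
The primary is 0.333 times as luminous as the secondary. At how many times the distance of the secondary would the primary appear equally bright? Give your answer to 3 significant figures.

0.577

Equal flux requires L_p/d_p² = L_s/d_s², so d_p/d_s = √(L_p/L_s)
= √(0.333) = 0.5771.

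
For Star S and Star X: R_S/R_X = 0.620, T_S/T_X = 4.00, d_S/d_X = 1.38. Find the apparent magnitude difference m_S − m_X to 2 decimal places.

L_S/L_X = (0.620)²(4.00)⁴ = 98.41.
F_S/F_X = (L_S/L_X)/(d_S/d_X)² = 98.41/1.904 = 51.67.
m_S − m_X = −2.5 log₁₀(51.67) = -4.28.

-4.28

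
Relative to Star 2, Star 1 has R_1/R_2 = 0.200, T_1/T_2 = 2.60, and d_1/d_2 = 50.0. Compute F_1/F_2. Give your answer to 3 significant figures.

7.31×10^-4

L_1/L_2 = (R_1/R_2)²(T_1/T_2)⁴ = (0.200)² × (2.60)⁴ = 1.828.
F_1/F_2 = (L_1/L_2)/(d_1/d_2)² = 1.828 / (50.0)² = 7.312×10^-4.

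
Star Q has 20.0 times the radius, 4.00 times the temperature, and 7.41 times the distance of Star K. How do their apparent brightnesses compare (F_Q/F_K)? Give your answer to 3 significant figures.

L_Q/L_K = (R_Q/R_K)²(T_Q/T_K)⁴ = (20.0)² × (4.00)⁴ = 1.024×10^5.
F_Q/F_K = (L_Q/L_K)/(d_Q/d_K)² = 1.024×10^5 / (7.41)² = 1865.

1.86×10^3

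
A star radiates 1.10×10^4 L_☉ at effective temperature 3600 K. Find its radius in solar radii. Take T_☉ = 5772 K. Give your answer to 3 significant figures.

270 solar radii

R/R_☉ = √(L/L_☉) / (T/T_☉)² = √(1.10×10^4) / (0.6237)²
       = 104.9 / 0.3890 = 269.6.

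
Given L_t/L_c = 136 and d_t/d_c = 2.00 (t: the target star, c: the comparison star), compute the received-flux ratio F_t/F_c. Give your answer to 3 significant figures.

F = L/(4πd²), so F_t/F_c = (L_t/L_c) / (d_t/d_c)²
= 136 / (2.00)² = 136 / 4.000 = 34.00.

34.0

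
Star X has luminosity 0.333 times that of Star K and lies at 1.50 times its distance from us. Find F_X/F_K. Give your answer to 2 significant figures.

F = L/(4πd²), so F_X/F_K = (L_X/L_K) / (d_X/d_K)²
= 0.333 / (1.50)² = 0.333 / 2.250 = 0.1480.

0.15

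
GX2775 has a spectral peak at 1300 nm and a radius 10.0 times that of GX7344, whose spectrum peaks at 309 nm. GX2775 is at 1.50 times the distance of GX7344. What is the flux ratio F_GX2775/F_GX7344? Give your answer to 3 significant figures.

0.142

Wien's law: T_GX2775/T_GX7344 = λ_GX7344/λ_GX2775 = 309/1300 = 0.2377.
L_GX2775/L_GX7344 = (R_GX2775/R_GX7344)²(T_GX2775/T_GX7344)⁴ = (10.0)²(0.2377)⁴ = 0.3192.
F_GX2775/F_GX7344 = (L_GX2775/L_GX7344)/(d_GX2775/d_GX7344)² = 0.3192/(1.50)² = 0.1419.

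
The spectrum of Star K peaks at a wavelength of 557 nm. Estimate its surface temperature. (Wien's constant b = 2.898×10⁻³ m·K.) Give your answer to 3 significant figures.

T = b/λ_max = 2.898×10⁻³ / (557×10⁻⁹) = 5203 K.

5.20×10^3 K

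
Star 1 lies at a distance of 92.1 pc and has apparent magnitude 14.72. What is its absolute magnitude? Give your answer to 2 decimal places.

M = m − 5 log₁₀(d/10 pc) = 14.72 − 5 log₁₀(92.1/10)
  = 14.72 − 5 × 0.964 = 14.72 − 4.82 = 9.90.

9.90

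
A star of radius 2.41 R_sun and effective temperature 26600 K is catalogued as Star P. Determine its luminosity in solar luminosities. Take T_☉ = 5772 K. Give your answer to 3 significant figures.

2.62×10^3 solar luminosities

L/L_☉ = (R/R_☉)² (T/T_☉)⁴ = (2.41)² × (26600/5772)⁴
       = 5.808 × (4.608)⁴ = 5.808 × 451.0 = 2620.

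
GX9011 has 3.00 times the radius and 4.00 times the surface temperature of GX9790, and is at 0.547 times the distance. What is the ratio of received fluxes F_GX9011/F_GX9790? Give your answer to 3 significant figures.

L_GX9011/L_GX9790 = (R_GX9011/R_GX9790)²(T_GX9011/T_GX9790)⁴ = (3.00)² × (4.00)⁴ = 2304.
F_GX9011/F_GX9790 = (L_GX9011/L_GX9790)/(d_GX9011/d_GX9790)² = 2304 / (0.547)² = 7700.

7.70×10^3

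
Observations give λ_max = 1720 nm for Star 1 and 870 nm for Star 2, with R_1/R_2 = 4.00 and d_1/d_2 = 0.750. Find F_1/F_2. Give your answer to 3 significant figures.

Wien's law: T_1/T_2 = λ_2/λ_1 = 870/1720 = 0.5058.
L_1/L_2 = (R_1/R_2)²(T_1/T_2)⁴ = (4.00)²(0.5058)⁴ = 1.047.
F_1/F_2 = (L_1/L_2)/(d_1/d_2)² = 1.047/(0.750)² = 1.862.

1.86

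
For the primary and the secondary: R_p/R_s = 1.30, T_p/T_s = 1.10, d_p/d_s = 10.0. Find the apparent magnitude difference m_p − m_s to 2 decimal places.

L_p/L_s = (1.30)²(1.10)⁴ = 2.474.
F_p/F_s = (L_p/L_s)/(d_p/d_s)² = 2.474/100.0 = 0.02474.
m_p − m_s = −2.5 log₁₀(0.02474) = 4.02.

4.02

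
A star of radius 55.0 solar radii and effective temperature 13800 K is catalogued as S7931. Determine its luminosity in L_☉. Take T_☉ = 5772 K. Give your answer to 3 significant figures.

L/L_☉ = (R/R_☉)² (T/T_☉)⁴ = (55.0)² × (13800/5772)⁴
       = 3025 × (2.391)⁴ = 3025 × 32.67 = 9.884×10^4.

9.88×10^4 L_☉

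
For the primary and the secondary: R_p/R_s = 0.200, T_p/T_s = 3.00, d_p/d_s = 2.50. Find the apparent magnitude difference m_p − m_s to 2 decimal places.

L_p/L_s = (0.200)²(3.00)⁴ = 3.240.
F_p/F_s = (L_p/L_s)/(d_p/d_s)² = 3.240/6.250 = 0.5184.
m_p − m_s = −2.5 log₁₀(0.5184) = 0.71.

0.71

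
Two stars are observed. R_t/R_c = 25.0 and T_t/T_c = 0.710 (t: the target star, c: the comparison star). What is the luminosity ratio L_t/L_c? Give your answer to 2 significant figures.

From the Stefan–Boltzmann law, L ∝ R²T⁴, so
L_t/L_c = (R_t/R_c)² (T_t/T_c)⁴ = (25.0)² × (0.710)⁴ = 625.0 × 0.2541 = 158.8.

1.6×10^2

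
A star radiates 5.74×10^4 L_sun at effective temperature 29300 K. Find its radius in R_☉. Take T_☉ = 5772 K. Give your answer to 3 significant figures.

9.30 R_☉

R/R_☉ = √(L/L_☉) / (T/T_☉)² = √(5.74×10^4) / (5.076)²
       = 239.6 / 25.77 = 9.298.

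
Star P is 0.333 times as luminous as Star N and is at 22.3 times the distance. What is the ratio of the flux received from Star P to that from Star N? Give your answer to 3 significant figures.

6.70×10^-4

F = L/(4πd²), so F_P/F_N = (L_P/L_N) / (d_P/d_N)²
= 0.333 / (22.3)² = 0.333 / 497.3 = 6.696×10^-4.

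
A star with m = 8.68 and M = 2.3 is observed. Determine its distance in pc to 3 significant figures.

189 pc

m − M = 5 log₁₀(d/10 pc)
8.68 − (2.3) = 6.38 = 5 log₁₀(d/10)
d = 10 × 10^(6.38/5) = 10 × 10^1.276 = 188.8 pc.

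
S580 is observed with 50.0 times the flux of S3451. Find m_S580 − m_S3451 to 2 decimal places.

-4.25

m_S580 − m_S3451 = −2.5 log₁₀(F_S580/F_S3451) = −2.5 log₁₀(50.0) = −2.5 × (1.699) = -4.247.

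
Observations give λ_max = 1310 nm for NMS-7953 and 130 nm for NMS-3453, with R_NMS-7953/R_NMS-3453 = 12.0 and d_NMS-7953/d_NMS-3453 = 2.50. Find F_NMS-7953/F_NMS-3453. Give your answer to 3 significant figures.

Wien's law: T_NMS-7953/T_NMS-3453 = λ_NMS-3453/λ_NMS-7953 = 130/1310 = 0.09924.
L_NMS-7953/L_NMS-3453 = (R_NMS-7953/R_NMS-3453)²(T_NMS-7953/T_NMS-3453)⁴ = (12.0)²(0.09924)⁴ = 0.01397.
F_NMS-7953/F_NMS-3453 = (L_NMS-7953/L_NMS-3453)/(d_NMS-7953/d_NMS-3453)² = 0.01397/(2.50)² = 0.002234.

0.00223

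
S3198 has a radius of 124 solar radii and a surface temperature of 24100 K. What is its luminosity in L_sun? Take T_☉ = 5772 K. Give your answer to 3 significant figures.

4.67×10^6 L_sun

L/L_☉ = (R/R_☉)² (T/T_☉)⁴ = (124)² × (24100/5772)⁴
       = 1.538×10^4 × (4.175)⁴ = 1.538×10^4 × 303.9 = 4.673×10^6.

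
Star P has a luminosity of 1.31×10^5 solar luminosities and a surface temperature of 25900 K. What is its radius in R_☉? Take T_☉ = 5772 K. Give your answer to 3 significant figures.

18.0 R_☉

R/R_☉ = √(L/L_☉) / (T/T_☉)² = √(1.31×10^5) / (4.487)²
       = 361.9 / 20.13 = 17.98.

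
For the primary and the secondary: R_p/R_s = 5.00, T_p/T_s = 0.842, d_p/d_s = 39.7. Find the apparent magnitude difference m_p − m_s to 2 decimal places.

5.25

L_p/L_s = (5.00)²(0.842)⁴ = 12.57.
F_p/F_s = (L_p/L_s)/(d_p/d_s)² = 12.57/1576 = 0.007973.
m_p − m_s = −2.5 log₁₀(0.007973) = 5.25.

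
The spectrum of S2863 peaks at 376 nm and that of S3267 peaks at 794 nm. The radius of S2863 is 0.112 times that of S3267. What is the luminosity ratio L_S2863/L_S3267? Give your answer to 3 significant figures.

0.249

Wien's law gives T ∝ 1/λ_max, so T_S2863/T_S3267 = λ_S3267/λ_S2863 = 794/376 = 2.112.
Then L ∝ R²T⁴ gives L_S2863/L_S3267 = (0.112)² × (2.112)⁴ = 0.01254 × 19.89 = 0.2494.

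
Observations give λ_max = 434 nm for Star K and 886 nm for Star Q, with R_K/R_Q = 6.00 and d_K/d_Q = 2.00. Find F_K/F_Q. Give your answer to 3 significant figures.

Wien's law: T_K/T_Q = λ_Q/λ_K = 886/434 = 2.041.
L_K/L_Q = (R_K/R_Q)²(T_K/T_Q)⁴ = (6.00)²(2.041)⁴ = 625.3.
F_K/F_Q = (L_K/L_Q)/(d_K/d_Q)² = 625.3/(2.00)² = 156.3.

156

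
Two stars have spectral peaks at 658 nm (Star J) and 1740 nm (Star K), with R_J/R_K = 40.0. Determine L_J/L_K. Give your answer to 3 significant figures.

7.82×10^4

Wien's law gives T ∝ 1/λ_max, so T_J/T_K = λ_K/λ_J = 1740/658 = 2.644.
Then L ∝ R²T⁴ gives L_J/L_K = (40.0)² × (2.644)⁴ = 1600 × 48.90 = 7.824×10^4.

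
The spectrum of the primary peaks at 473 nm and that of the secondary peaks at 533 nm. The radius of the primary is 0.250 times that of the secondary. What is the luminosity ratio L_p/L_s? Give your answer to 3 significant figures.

Wien's law gives T ∝ 1/λ_max, so T_p/T_s = λ_s/λ_p = 533/473 = 1.127.
Then L ∝ R²T⁴ gives L_p/L_s = (0.250)² × (1.127)⁴ = 0.06250 × 1.612 = 0.1008.

0.101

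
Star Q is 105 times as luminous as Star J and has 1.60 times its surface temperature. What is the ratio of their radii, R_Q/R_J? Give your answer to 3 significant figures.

L ∝ R²T⁴ gives R ∝ √L / T², so
R_Q/R_J = √(105) / (1.60)² = 10.25 / 2.560 = 4.003.

4.00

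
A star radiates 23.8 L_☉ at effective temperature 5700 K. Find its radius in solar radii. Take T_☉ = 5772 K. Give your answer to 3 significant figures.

R/R_☉ = √(L/L_☉) / (T/T_☉)² = √(23.8) / (0.9875)²
       = 4.879 / 0.9752 = 5.003.

5.00 solar radii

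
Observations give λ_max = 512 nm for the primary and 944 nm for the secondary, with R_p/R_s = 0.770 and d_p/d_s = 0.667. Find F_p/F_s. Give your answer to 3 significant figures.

Wien's law: T_p/T_s = λ_s/λ_p = 944/512 = 1.844.
L_p/L_s = (R_p/R_s)²(T_p/T_s)⁴ = (0.770)²(1.844)⁴ = 6.852.
F_p/F_s = (L_p/L_s)/(d_p/d_s)² = 6.852/(0.667)² = 15.40.

15.4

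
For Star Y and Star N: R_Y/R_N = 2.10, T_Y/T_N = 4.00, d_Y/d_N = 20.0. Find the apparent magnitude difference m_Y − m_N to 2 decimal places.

-1.13

L_Y/L_N = (2.10)²(4.00)⁴ = 1129.
F_Y/F_N = (L_Y/L_N)/(d_Y/d_N)² = 1129/400.0 = 2.822.
m_Y − m_N = −2.5 log₁₀(2.822) = -1.13.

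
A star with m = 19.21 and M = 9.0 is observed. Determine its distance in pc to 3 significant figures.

m − M = 5 log₁₀(d/10 pc)
19.21 − (9.0) = 10.21 = 5 log₁₀(d/10)
d = 10 × 10^(10.21/5) = 10 × 10^2.042 = 1102 pc.

1.10×10^3 pc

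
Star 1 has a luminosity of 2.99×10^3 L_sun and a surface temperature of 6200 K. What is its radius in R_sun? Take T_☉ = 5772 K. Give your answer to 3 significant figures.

R/R_☉ = √(L/L_☉) / (T/T_☉)² = √(2.99×10^3) / (1.074)²
       = 54.68 / 1.154 = 47.39.

47.4 R_sun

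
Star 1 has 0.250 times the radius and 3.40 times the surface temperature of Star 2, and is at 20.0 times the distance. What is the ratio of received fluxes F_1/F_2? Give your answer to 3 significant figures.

0.0209

L_1/L_2 = (R_1/R_2)²(T_1/T_2)⁴ = (0.250)² × (3.40)⁴ = 8.352.
F_1/F_2 = (L_1/L_2)/(d_1/d_2)² = 8.352 / (20.0)² = 0.02088.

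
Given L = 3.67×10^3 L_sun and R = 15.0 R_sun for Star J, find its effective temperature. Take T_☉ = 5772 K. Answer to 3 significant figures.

1.16×10^4 K

T/T_☉ = (L/L_☉)^(1/4) / (R/R_☉)^(1/2)
T = 5772 × (3.67×10^3)^(1/4) / √(15.0) = 5772 × 7.783 / 3.873 = 1.160×10^4 K.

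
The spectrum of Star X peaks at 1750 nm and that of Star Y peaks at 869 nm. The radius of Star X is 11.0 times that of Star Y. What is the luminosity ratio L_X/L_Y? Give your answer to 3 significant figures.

Wien's law gives T ∝ 1/λ_max, so T_X/T_Y = λ_Y/λ_X = 869/1750 = 0.4966.
Then L ∝ R²T⁴ gives L_X/L_Y = (11.0)² × (0.4966)⁴ = 121.0 × 0.06080 = 7.357.

7.36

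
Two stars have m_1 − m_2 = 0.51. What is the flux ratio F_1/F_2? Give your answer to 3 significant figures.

F_1/F_2 = 10^(−(m_1 − m_2)/2.5) = 10^(-0.51/2.5) = 10^-0.204 = 0.6252.

0.625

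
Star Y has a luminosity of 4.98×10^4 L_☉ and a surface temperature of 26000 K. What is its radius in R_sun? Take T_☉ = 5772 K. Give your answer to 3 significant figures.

11.0 R_sun

R/R_☉ = √(L/L_☉) / (T/T_☉)² = √(4.98×10^4) / (4.505)²
       = 223.2 / 20.29 = 11.00.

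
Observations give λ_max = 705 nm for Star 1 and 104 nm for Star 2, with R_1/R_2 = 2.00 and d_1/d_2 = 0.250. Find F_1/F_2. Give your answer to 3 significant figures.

0.0303

Wien's law: T_1/T_2 = λ_2/λ_1 = 104/705 = 0.1475.
L_1/L_2 = (R_1/R_2)²(T_1/T_2)⁴ = (2.00)²(0.1475)⁴ = 0.001894.
F_1/F_2 = (L_1/L_2)/(d_1/d_2)² = 0.001894/(0.250)² = 0.03031.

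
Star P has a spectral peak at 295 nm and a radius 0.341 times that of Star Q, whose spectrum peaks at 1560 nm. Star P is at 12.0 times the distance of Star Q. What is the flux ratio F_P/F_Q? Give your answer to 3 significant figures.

Wien's law: T_P/T_Q = λ_Q/λ_P = 1560/295 = 5.288.
L_P/L_Q = (R_P/R_Q)²(T_P/T_Q)⁴ = (0.341)²(5.288)⁴ = 90.93.
F_P/F_Q = (L_P/L_Q)/(d_P/d_Q)² = 90.93/(12.0)² = 0.6315.

0.631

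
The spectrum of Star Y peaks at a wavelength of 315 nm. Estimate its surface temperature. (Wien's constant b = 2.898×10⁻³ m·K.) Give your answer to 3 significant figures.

9.20×10^3 K

T = b/λ_max = 2.898×10⁻³ / (315×10⁻⁹) = 9200 K.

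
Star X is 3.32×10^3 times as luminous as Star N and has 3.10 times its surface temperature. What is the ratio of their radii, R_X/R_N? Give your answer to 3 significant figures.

L ∝ R²T⁴ gives R ∝ √L / T², so
R_X/R_N = √(3.32×10^3) / (3.10)² = 57.62 / 9.610 = 5.996.

6.00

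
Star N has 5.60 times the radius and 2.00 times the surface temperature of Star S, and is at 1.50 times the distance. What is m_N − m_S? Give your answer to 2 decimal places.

-5.87

L_N/L_S = (5.60)²(2.00)⁴ = 501.8.
F_N/F_S = (L_N/L_S)/(d_N/d_S)² = 501.8/2.250 = 223.0.
m_N − m_S = −2.5 log₁₀(223.0) = -5.87.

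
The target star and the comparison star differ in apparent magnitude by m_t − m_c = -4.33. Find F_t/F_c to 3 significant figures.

54.0

F_t/F_c = 10^(−(m_t − m_c)/2.5) = 10^(4.33/2.5) = 10^1.732 = 53.95.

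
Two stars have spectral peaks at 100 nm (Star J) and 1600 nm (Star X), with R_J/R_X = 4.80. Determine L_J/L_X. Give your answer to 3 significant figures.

1.51×10^6

Wien's law gives T ∝ 1/λ_max, so T_J/T_X = λ_X/λ_J = 1600/100 = 16.00.
Then L ∝ R²T⁴ gives L_J/L_X = (4.80)² × (16.00)⁴ = 23.04 × 6.554×10^4 = 1.510×10^6.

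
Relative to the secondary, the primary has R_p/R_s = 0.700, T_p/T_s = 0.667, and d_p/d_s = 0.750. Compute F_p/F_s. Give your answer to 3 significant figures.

0.172

L_p/L_s = (R_p/R_s)²(T_p/T_s)⁴ = (0.700)² × (0.667)⁴ = 0.09698.
F_p/F_s = (L_p/L_s)/(d_p/d_s)² = 0.09698 / (0.750)² = 0.1724.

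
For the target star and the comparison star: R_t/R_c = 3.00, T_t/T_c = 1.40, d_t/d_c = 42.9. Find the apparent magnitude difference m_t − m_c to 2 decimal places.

4.32

L_t/L_c = (3.00)²(1.40)⁴ = 34.57.
F_t/F_c = (L_t/L_c)/(d_t/d_c)² = 34.57/1840 = 0.01879.
m_t − m_c = −2.5 log₁₀(0.01879) = 4.32.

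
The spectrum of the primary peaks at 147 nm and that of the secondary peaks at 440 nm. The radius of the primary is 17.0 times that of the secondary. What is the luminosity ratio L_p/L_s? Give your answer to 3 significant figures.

2.32×10^4

Wien's law gives T ∝ 1/λ_max, so T_p/T_s = λ_s/λ_p = 440/147 = 2.993.
Then L ∝ R²T⁴ gives L_p/L_s = (17.0)² × (2.993)⁴ = 289.0 × 80.27 = 2.320×10^4.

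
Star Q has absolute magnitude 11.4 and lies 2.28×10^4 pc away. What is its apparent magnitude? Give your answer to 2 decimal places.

m = M + 5 log₁₀(d/10 pc) = 11.4 + 5 log₁₀(2.28×10^4/10)
  = 11.4 + 5 × 3.358 = 11.4 + 16.79 = 28.19.

28.19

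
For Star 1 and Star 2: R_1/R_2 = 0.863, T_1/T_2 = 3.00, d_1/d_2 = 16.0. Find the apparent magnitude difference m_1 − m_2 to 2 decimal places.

1.57

L_1/L_2 = (0.863)²(3.00)⁴ = 60.33.
F_1/F_2 = (L_1/L_2)/(d_1/d_2)² = 60.33/256.0 = 0.2356.
m_1 − m_2 = −2.5 log₁₀(0.2356) = 1.57.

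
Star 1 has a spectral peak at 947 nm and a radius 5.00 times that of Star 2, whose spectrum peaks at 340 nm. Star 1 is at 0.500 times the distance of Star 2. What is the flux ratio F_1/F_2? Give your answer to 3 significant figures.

1.66

Wien's law: T_1/T_2 = λ_2/λ_1 = 340/947 = 0.3590.
L_1/L_2 = (R_1/R_2)²(T_1/T_2)⁴ = (5.00)²(0.3590)⁴ = 0.4154.
F_1/F_2 = (L_1/L_2)/(d_1/d_2)² = 0.4154/(0.500)² = 1.662.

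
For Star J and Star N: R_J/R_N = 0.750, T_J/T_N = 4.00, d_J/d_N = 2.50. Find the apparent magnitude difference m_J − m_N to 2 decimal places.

L_J/L_N = (0.750)²(4.00)⁴ = 144.0.
F_J/F_N = (L_J/L_N)/(d_J/d_N)² = 144.0/6.250 = 23.04.
m_J − m_N = −2.5 log₁₀(23.04) = -3.41.

-3.41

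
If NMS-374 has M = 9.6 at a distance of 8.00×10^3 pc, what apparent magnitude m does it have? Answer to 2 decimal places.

m = M + 5 log₁₀(d/10 pc) = 9.6 + 5 log₁₀(8.00×10^3/10)
  = 9.6 + 5 × 2.903 = 9.6 + 14.52 = 24.12.

24.12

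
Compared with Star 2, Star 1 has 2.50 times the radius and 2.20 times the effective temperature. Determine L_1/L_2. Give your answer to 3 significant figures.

From the Stefan–Boltzmann law, L ∝ R²T⁴, so
L_1/L_2 = (R_1/R_2)² (T_1/T_2)⁴ = (2.50)² × (2.20)⁴ = 6.250 × 23.43 = 146.4.

146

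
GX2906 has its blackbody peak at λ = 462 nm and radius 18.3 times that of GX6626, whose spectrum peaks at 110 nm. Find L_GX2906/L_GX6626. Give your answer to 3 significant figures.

Wien's law gives T ∝ 1/λ_max, so T_GX2906/T_GX6626 = λ_GX6626/λ_GX2906 = 110/462 = 0.2381.
Then L ∝ R²T⁴ gives L_GX2906/L_GX6626 = (18.3)² × (0.2381)⁴ = 334.9 × 0.003214 = 1.076.

1.08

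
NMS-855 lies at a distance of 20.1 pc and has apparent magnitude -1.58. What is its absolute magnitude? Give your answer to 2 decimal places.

M = m − 5 log₁₀(d/10 pc) = -1.58 − 5 log₁₀(20.1/10)
  = -1.58 − 5 × 0.303 = -1.58 − 1.52 = -3.10.

-3.10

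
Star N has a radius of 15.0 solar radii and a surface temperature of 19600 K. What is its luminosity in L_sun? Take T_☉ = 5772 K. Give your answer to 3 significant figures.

L/L_☉ = (R/R_☉)² (T/T_☉)⁴ = (15.0)² × (19600/5772)⁴
       = 225.0 × (3.396)⁴ = 225.0 × 133.0 = 2.992×10^4.

2.99×10^4 L_sun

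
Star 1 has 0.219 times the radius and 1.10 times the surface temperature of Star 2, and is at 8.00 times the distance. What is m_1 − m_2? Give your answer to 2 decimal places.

L_1/L_2 = (0.219)²(1.10)⁴ = 0.07022.
F_1/F_2 = (L_1/L_2)/(d_1/d_2)² = 0.07022/64.00 = 0.001097.
m_1 − m_2 = −2.5 log₁₀(0.001097) = 7.40.

7.40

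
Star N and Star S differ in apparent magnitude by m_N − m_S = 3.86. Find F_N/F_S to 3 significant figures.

F_N/F_S = 10^(−(m_N − m_S)/2.5) = 10^(-3.86/2.5) = 10^-1.544 = 0.02858.

0.0286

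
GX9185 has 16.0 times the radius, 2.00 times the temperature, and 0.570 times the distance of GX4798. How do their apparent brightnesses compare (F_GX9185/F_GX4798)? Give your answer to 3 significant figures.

L_GX9185/L_GX4798 = (R_GX9185/R_GX4798)²(T_GX9185/T_GX4798)⁴ = (16.0)² × (2.00)⁴ = 4096.
F_GX9185/F_GX4798 = (L_GX9185/L_GX4798)/(d_GX9185/d_GX4798)² = 4096 / (0.570)² = 1.261×10^4.

1.26×10^4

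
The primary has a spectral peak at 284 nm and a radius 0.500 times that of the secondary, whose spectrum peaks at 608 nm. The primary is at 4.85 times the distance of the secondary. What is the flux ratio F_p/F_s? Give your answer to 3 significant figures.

0.223

Wien's law: T_p/T_s = λ_s/λ_p = 608/284 = 2.141.
L_p/L_s = (R_p/R_s)²(T_p/T_s)⁴ = (0.500)²(2.141)⁴ = 5.251.
F_p/F_s = (L_p/L_s)/(d_p/d_s)² = 5.251/(4.85)² = 0.2233.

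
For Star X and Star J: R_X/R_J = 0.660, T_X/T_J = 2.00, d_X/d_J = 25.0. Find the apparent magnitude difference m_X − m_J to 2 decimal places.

L_X/L_J = (0.660)²(2.00)⁴ = 6.970.
F_X/F_J = (L_X/L_J)/(d_X/d_J)² = 6.970/625.0 = 0.01115.
m_X − m_J = −2.5 log₁₀(0.01115) = 4.88.

4.88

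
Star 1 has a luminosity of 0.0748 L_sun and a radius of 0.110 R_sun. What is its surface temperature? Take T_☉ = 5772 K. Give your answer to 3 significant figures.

T/T_☉ = (L/L_☉)^(1/4) / (R/R_☉)^(1/2)
T = 5772 × (0.0748)^(1/4) / √(0.110) = 5772 × 0.5230 / 0.3317 = 9101 K.

9.10×10^3 K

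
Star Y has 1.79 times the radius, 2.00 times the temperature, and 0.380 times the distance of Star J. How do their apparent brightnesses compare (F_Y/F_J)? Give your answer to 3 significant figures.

L_Y/L_J = (R_Y/R_J)²(T_Y/T_J)⁴ = (1.79)² × (2.00)⁴ = 51.27.
F_Y/F_J = (L_Y/L_J)/(d_Y/d_J)² = 51.27 / (0.380)² = 355.0.

355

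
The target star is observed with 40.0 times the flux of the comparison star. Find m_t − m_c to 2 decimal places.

m_t − m_c = −2.5 log₁₀(F_t/F_c) = −2.5 log₁₀(40.0) = −2.5 × (1.602) = -4.005.

-4.01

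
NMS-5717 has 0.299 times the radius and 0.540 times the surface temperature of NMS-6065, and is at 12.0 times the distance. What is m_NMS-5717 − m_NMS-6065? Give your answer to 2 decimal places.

L_NMS-5717/L_NMS-6065 = (0.299)²(0.540)⁴ = 0.007602.
F_NMS-5717/F_NMS-6065 = (L_NMS-5717/L_NMS-6065)/(d_NMS-5717/d_NMS-6065)² = 0.007602/144.0 = 5.279×10^-5.
m_NMS-5717 − m_NMS-6065 = −2.5 log₁₀(5.279×10^-5) = 10.69.

10.69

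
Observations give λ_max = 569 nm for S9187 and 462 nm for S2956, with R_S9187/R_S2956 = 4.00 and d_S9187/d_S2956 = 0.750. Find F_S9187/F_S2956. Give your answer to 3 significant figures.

12.4

Wien's law: T_S9187/T_S2956 = λ_S2956/λ_S9187 = 462/569 = 0.8120.
L_S9187/L_S2956 = (R_S9187/R_S2956)²(T_S9187/T_S2956)⁴ = (4.00)²(0.8120)⁴ = 6.954.
F_S9187/F_S2956 = (L_S9187/L_S2956)/(d_S9187/d_S2956)² = 6.954/(0.750)² = 12.36.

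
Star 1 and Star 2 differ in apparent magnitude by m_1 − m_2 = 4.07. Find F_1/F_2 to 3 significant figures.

0.0236

F_1/F_2 = 10^(−(m_1 − m_2)/2.5) = 10^(-4.07/2.5) = 10^-1.628 = 0.02355.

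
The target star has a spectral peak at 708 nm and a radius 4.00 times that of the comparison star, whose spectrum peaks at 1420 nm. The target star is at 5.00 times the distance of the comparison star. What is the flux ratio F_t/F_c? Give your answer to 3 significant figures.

Wien's law: T_t/T_c = λ_c/λ_t = 1420/708 = 2.006.
L_t/L_c = (R_t/R_c)²(T_t/T_c)⁴ = (4.00)²(2.006)⁴ = 258.9.
F_t/F_c = (L_t/L_c)/(d_t/d_c)² = 258.9/(5.00)² = 10.36.

10.4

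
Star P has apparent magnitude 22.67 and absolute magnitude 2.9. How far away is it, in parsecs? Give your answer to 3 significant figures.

8.99×10^4 pc

m − M = 5 log₁₀(d/10 pc)
22.67 − (2.9) = 19.77 = 5 log₁₀(d/10)
d = 10 × 10^(19.77/5) = 10 × 10^3.954 = 8.995×10^4 pc.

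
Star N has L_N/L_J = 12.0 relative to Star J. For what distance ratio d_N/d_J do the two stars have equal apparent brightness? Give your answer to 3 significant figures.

Equal flux requires L_N/d_N² = L_J/d_J², so d_N/d_J = √(L_N/L_J)
= √(12.0) = 3.464.

3.46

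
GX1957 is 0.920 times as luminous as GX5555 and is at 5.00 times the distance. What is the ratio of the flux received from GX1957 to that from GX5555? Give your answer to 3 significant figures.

F = L/(4πd²), so F_GX1957/F_GX5555 = (L_GX1957/L_GX5555) / (d_GX1957/d_GX5555)²
= 0.920 / (5.00)² = 0.920 / 25.00 = 0.03680.

0.0368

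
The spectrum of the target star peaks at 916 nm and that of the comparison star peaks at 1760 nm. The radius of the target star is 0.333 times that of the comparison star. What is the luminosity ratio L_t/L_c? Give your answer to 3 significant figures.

1.51

Wien's law gives T ∝ 1/λ_max, so T_t/T_c = λ_c/λ_t = 1760/916 = 1.921.
Then L ∝ R²T⁴ gives L_t/L_c = (0.333)² × (1.921)⁴ = 0.1109 × 13.63 = 1.511.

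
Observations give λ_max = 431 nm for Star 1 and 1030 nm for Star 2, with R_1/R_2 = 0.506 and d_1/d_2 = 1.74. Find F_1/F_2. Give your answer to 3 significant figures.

2.76

Wien's law: T_1/T_2 = λ_2/λ_1 = 1030/431 = 2.390.
L_1/L_2 = (R_1/R_2)²(T_1/T_2)⁴ = (0.506)²(2.390)⁴ = 8.351.
F_1/F_2 = (L_1/L_2)/(d_1/d_2)² = 8.351/(1.74)² = 2.758.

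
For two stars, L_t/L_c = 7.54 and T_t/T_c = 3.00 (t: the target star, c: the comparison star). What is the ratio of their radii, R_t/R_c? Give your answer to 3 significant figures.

L ∝ R²T⁴ gives R ∝ √L / T², so
R_t/R_c = √(7.54) / (3.00)² = 2.746 / 9.000 = 0.3051.

0.305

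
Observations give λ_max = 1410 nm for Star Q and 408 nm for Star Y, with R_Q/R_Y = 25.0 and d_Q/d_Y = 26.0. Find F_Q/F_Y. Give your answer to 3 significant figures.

Wien's law: T_Q/T_Y = λ_Y/λ_Q = 408/1410 = 0.2894.
L_Q/L_Y = (R_Q/R_Y)²(T_Q/T_Y)⁴ = (25.0)²(0.2894)⁴ = 4.382.
F_Q/F_Y = (L_Q/L_Y)/(d_Q/d_Y)² = 4.382/(26.0)² = 0.006482.

0.00648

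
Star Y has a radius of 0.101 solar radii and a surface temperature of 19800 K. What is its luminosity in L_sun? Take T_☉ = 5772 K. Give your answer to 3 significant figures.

L/L_☉ = (R/R_☉)² (T/T_☉)⁴ = (0.101)² × (19800/5772)⁴
       = 0.01020 × (3.430)⁴ = 0.01020 × 138.5 = 1.413.

1.41 L_sun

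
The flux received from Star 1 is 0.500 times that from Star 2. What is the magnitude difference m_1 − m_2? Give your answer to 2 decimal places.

0.75

m_1 − m_2 = −2.5 log₁₀(F_1/F_2) = −2.5 log₁₀(0.500) = −2.5 × (-0.301) = 0.753.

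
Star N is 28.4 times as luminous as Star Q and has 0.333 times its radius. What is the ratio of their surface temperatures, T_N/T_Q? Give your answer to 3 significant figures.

L ∝ R²T⁴ gives T ∝ (L/R²)^(1/4), so
T_N/T_Q = (28.4 / 0.333²)^(1/4) = (256.1)^(1/4) = 4.000.

4.00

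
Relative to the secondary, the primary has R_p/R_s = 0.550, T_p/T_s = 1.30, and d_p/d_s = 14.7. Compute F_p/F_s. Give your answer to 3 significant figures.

0.00400

L_p/L_s = (R_p/R_s)²(T_p/T_s)⁴ = (0.550)² × (1.30)⁴ = 0.8640.
F_p/F_s = (L_p/L_s)/(d_p/d_s)² = 0.8640 / (14.7)² = 0.003998.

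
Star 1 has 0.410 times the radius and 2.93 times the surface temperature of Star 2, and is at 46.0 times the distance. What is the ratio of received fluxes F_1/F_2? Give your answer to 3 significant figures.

L_1/L_2 = (R_1/R_2)²(T_1/T_2)⁴ = (0.410)² × (2.93)⁴ = 12.39.
F_1/F_2 = (L_1/L_2)/(d_1/d_2)² = 12.39 / (46.0)² = 0.005855.

0.00585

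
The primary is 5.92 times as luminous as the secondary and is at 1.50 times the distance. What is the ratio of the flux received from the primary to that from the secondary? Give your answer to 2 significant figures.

F = L/(4πd²), so F_p/F_s = (L_p/L_s) / (d_p/d_s)²
= 5.92 / (1.50)² = 5.92 / 2.250 = 2.631.

2.6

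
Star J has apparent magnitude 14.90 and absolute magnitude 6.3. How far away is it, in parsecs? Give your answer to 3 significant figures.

m − M = 5 log₁₀(d/10 pc)
14.90 − (6.3) = 8.60 = 5 log₁₀(d/10)
d = 10 × 10^(8.60/5) = 10 × 10^1.720 = 524.8 pc.

525 pc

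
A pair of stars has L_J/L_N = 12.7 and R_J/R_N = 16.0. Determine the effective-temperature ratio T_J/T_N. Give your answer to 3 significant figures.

0.472

L ∝ R²T⁴ gives T ∝ (L/R²)^(1/4), so
T_J/T_N = (12.7 / 16.0²)^(1/4) = (0.04961)^(1/4) = 0.4719.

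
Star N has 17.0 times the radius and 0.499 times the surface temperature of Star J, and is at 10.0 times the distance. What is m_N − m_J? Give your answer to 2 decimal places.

1.87

L_N/L_J = (17.0)²(0.499)⁴ = 17.92.
F_N/F_J = (L_N/L_J)/(d_N/d_J)² = 17.92/100.0 = 0.1792.
m_N − m_J = −2.5 log₁₀(0.1792) = 1.87.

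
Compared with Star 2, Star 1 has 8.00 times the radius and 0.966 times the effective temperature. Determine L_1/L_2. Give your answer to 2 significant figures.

From the Stefan–Boltzmann law, L ∝ R²T⁴, so
L_1/L_2 = (R_1/R_2)² (T_1/T_2)⁴ = (8.00)² × (0.966)⁴ = 64.00 × 0.8708 = 55.73.

56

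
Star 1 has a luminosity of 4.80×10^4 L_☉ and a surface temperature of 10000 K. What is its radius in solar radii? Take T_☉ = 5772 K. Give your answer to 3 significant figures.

73.0 solar radii

R/R_☉ = √(L/L_☉) / (T/T_☉)² = √(4.80×10^4) / (1.733)²
       = 219.1 / 3.002 = 72.99.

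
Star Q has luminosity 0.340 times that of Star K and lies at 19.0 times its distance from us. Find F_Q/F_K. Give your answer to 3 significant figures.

9.42×10^-4

F = L/(4πd²), so F_Q/F_K = (L_Q/L_K) / (d_Q/d_K)²
= 0.340 / (19.0)² = 0.340 / 361.0 = 9.418×10^-4.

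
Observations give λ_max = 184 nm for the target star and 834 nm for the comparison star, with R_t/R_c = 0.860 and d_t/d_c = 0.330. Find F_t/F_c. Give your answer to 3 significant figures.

Wien's law: T_t/T_c = λ_c/λ_t = 834/184 = 4.533.
L_t/L_c = (R_t/R_c)²(T_t/T_c)⁴ = (0.860)²(4.533)⁴ = 312.2.
F_t/F_c = (L_t/L_c)/(d_t/d_c)² = 312.2/(0.330)² = 2867.

2.87×10^3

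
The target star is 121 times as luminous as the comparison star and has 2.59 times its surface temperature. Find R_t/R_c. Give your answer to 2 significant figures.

1.6

L ∝ R²T⁴ gives R ∝ √L / T², so
R_t/R_c = √(121) / (2.59)² = 11.00 / 6.708 = 1.640.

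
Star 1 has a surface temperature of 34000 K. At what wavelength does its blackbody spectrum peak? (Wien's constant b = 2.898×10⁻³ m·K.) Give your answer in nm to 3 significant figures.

λ_max = b/T = 2.898×10⁻³ / 34000 = 8.52×10^-8 m = 85.24 nm.

85.2 nm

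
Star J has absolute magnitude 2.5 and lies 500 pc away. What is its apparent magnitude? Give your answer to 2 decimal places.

m = M + 5 log₁₀(d/10 pc) = 2.5 + 5 log₁₀(500/10)
  = 2.5 + 5 × 1.699 = 2.5 + 8.49 = 10.99.

10.99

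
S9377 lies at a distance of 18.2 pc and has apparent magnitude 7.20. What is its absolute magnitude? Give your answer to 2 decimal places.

M = m − 5 log₁₀(d/10 pc) = 7.20 − 5 log₁₀(18.2/10)
  = 7.20 − 5 × 0.260 = 7.20 − 1.30 = 5.90.

5.90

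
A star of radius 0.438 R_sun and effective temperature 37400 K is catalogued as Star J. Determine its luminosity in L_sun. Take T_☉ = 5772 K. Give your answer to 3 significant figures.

338 L_sun

L/L_☉ = (R/R_☉)² (T/T_☉)⁴ = (0.438)² × (37400/5772)⁴
       = 0.1918 × (6.480)⁴ = 0.1918 × 1763 = 338.2.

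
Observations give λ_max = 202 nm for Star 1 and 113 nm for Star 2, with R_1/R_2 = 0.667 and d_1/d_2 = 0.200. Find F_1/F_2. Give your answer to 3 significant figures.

Wien's law: T_1/T_2 = λ_2/λ_1 = 113/202 = 0.5594.
L_1/L_2 = (R_1/R_2)²(T_1/T_2)⁴ = (0.667)²(0.5594)⁴ = 0.04357.
F_1/F_2 = (L_1/L_2)/(d_1/d_2)² = 0.04357/(0.200)² = 1.089.

1.09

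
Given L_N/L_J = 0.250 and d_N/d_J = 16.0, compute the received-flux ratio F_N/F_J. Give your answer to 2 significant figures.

9.8×10^-4

F = L/(4πd²), so F_N/F_J = (L_N/L_J) / (d_N/d_J)²
= 0.250 / (16.0)² = 0.250 / 256.0 = 9.766×10^-4.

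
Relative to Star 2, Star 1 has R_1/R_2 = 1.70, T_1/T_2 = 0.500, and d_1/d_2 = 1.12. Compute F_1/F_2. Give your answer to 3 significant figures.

0.144

L_1/L_2 = (R_1/R_2)²(T_1/T_2)⁴ = (1.70)² × (0.500)⁴ = 0.1806.
F_1/F_2 = (L_1/L_2)/(d_1/d_2)² = 0.1806 / (1.12)² = 0.1440.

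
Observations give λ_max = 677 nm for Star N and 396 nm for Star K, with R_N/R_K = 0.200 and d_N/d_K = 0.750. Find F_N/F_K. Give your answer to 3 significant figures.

Wien's law: T_N/T_K = λ_K/λ_N = 396/677 = 0.5849.
L_N/L_K = (R_N/R_K)²(T_N/T_K)⁴ = (0.200)²(0.5849)⁴ = 0.004683.
F_N/F_K = (L_N/L_K)/(d_N/d_K)² = 0.004683/(0.750)² = 0.008325.

0.00832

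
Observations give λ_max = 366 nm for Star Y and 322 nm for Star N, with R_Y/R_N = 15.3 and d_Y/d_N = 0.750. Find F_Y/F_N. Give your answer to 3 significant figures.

249

Wien's law: T_Y/T_N = λ_N/λ_Y = 322/366 = 0.8798.
L_Y/L_N = (R_Y/R_N)²(T_Y/T_N)⁴ = (15.3)²(0.8798)⁴ = 140.2.
F_Y/F_N = (L_Y/L_N)/(d_Y/d_N)² = 140.2/(0.750)² = 249.3.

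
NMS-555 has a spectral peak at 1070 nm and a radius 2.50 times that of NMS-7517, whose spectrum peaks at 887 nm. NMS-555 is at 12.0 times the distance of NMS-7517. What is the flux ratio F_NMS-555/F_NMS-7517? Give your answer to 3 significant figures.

0.0205

Wien's law: T_NMS-555/T_NMS-7517 = λ_NMS-7517/λ_NMS-555 = 887/1070 = 0.8290.
L_NMS-555/L_NMS-7517 = (R_NMS-555/R_NMS-7517)²(T_NMS-555/T_NMS-7517)⁴ = (2.50)²(0.8290)⁴ = 2.951.
F_NMS-555/F_NMS-7517 = (L_NMS-555/L_NMS-7517)/(d_NMS-555/d_NMS-7517)² = 2.951/(12.0)² = 0.02050.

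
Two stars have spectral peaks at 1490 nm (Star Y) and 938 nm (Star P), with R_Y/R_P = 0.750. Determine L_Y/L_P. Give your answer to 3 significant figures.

0.0883

Wien's law gives T ∝ 1/λ_max, so T_Y/T_P = λ_P/λ_Y = 938/1490 = 0.6295.
Then L ∝ R²T⁴ gives L_Y/L_P = (0.750)² × (0.6295)⁴ = 0.5625 × 0.1571 = 0.08835.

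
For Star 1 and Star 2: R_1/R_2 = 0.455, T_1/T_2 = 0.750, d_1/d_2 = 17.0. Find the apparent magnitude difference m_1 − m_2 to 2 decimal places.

L_1/L_2 = (0.455)²(0.750)⁴ = 0.06550.
F_1/F_2 = (L_1/L_2)/(d_1/d_2)² = 0.06550/289.0 = 2.267×10^-4.
m_1 − m_2 = −2.5 log₁₀(2.267×10^-4) = 9.11.

9.11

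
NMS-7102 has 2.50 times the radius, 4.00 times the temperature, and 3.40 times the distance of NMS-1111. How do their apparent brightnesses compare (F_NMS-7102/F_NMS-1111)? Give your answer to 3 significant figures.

138

L_NMS-7102/L_NMS-1111 = (R_NMS-7102/R_NMS-1111)²(T_NMS-7102/T_NMS-1111)⁴ = (2.50)² × (4.00)⁴ = 1600.
F_NMS-7102/F_NMS-1111 = (L_NMS-7102/L_NMS-1111)/(d_NMS-7102/d_NMS-1111)² = 1600 / (3.40)² = 138.4.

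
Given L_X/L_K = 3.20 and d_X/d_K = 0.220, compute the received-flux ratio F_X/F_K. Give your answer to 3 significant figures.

66.1

F = L/(4πd²), so F_X/F_K = (L_X/L_K) / (d_X/d_K)²
= 3.20 / (0.220)² = 3.20 / 0.04840 = 66.12.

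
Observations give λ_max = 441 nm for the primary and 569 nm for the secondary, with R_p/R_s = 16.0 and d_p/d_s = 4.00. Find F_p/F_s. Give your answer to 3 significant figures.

44.3

Wien's law: T_p/T_s = λ_s/λ_p = 569/441 = 1.290.
L_p/L_s = (R_p/R_s)²(T_p/T_s)⁴ = (16.0)²(1.290)⁴ = 709.5.
F_p/F_s = (L_p/L_s)/(d_p/d_s)² = 709.5/(4.00)² = 44.34.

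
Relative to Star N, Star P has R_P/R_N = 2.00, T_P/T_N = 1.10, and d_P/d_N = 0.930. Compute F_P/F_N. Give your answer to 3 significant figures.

L_P/L_N = (R_P/R_N)²(T_P/T_N)⁴ = (2.00)² × (1.10)⁴ = 5.856.
F_P/F_N = (L_P/L_N)/(d_P/d_N)² = 5.856 / (0.930)² = 6.771.

6.77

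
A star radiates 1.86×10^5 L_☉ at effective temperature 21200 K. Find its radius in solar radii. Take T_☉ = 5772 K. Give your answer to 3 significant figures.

R/R_☉ = √(L/L_☉) / (T/T_☉)² = √(1.86×10^5) / (3.673)²
       = 431.3 / 13.49 = 31.97.

32.0 solar radii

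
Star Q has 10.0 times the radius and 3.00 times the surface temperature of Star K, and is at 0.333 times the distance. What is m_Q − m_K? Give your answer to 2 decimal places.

-12.16

L_Q/L_K = (10.0)²(3.00)⁴ = 8100.
F_Q/F_K = (L_Q/L_K)/(d_Q/d_K)² = 8100/0.1109 = 7.305×10^4.
m_Q − m_K = −2.5 log₁₀(7.305×10^4) = -12.16.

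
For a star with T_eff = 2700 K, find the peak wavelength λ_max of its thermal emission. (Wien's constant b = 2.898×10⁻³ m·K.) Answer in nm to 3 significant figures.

1.07×10^3 nm

λ_max = b/T = 2.898×10⁻³ / 2700 = 1.07×10^-6 m = 1073 nm.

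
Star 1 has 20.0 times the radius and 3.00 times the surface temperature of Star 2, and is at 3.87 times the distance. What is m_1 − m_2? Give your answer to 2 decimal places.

L_1/L_2 = (20.0)²(3.00)⁴ = 3.240×10^4.
F_1/F_2 = (L_1/L_2)/(d_1/d_2)² = 3.240×10^4/14.98 = 2163.
m_1 − m_2 = −2.5 log₁₀(2163) = -8.34.

-8.34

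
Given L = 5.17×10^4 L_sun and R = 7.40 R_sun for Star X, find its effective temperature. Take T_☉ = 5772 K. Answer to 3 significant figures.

T/T_☉ = (L/L_☉)^(1/4) / (R/R_☉)^(1/2)
T = 5772 × (5.17×10^4)^(1/4) / √(7.40) = 5772 × 15.08 / 2.720 = 3.200×10^4 K.

3.20×10^4 K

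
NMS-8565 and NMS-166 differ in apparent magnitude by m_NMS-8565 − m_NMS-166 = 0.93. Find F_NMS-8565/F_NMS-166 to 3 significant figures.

F_NMS-8565/F_NMS-166 = 10^(−(m_NMS-8565 − m_NMS-166)/2.5) = 10^(-0.93/2.5) = 10^-0.372 = 0.4246.

0.425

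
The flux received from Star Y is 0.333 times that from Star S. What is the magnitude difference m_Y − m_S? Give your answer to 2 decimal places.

m_Y − m_S = −2.5 log₁₀(F_Y/F_S) = −2.5 log₁₀(0.333) = −2.5 × (-0.478) = 1.194.

1.19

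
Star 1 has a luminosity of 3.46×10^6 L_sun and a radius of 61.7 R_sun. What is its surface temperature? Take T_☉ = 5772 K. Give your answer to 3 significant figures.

T/T_☉ = (L/L_☉)^(1/4) / (R/R_☉)^(1/2)
T = 5772 × (3.46×10^6)^(1/4) / √(61.7) = 5772 × 43.13 / 7.855 = 3.169×10^4 K.

3.17×10^4 K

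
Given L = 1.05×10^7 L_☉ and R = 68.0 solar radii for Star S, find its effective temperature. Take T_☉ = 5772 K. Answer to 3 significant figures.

T/T_☉ = (L/L_☉)^(1/4) / (R/R_☉)^(1/2)
T = 5772 × (1.05×10^7)^(1/4) / √(68.0) = 5772 × 56.92 / 8.246 = 3.984×10^4 K.

3.98×10^4 K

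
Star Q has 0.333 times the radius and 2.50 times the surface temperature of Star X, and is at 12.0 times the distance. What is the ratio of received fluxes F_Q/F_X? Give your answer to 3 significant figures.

0.0301

L_Q/L_X = (R_Q/R_X)²(T_Q/T_X)⁴ = (0.333)² × (2.50)⁴ = 4.332.
F_Q/F_X = (L_Q/L_X)/(d_Q/d_X)² = 4.332 / (12.0)² = 0.03008.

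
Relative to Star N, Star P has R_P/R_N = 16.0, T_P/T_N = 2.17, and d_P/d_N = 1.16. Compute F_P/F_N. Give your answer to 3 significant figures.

4.22×10^3

L_P/L_N = (R_P/R_N)²(T_P/T_N)⁴ = (16.0)² × (2.17)⁴ = 5676.
F_P/F_N = (L_P/L_N)/(d_P/d_N)² = 5676 / (1.16)² = 4219.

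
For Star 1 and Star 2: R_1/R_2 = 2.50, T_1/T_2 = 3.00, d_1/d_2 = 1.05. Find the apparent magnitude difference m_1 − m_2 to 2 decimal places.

-6.65

L_1/L_2 = (2.50)²(3.00)⁴ = 506.2.
F_1/F_2 = (L_1/L_2)/(d_1/d_2)² = 506.2/1.103 = 459.2.
m_1 − m_2 = −2.5 log₁₀(459.2) = -6.65.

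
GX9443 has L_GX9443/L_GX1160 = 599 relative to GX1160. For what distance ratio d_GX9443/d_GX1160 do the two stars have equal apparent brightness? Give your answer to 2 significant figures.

Equal flux requires L_GX9443/d_GX9443² = L_GX1160/d_GX1160², so d_GX9443/d_GX1160 = √(L_GX9443/L_GX1160)
= √(599) = 24.47.

24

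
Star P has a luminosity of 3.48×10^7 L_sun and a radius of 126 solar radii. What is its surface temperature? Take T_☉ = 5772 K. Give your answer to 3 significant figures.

T/T_☉ = (L/L_☉)^(1/4) / (R/R_☉)^(1/2)
T = 5772 × (3.48×10^7)^(1/4) / √(126) = 5772 × 76.81 / 11.22 = 3.949×10^4 K.

3.95×10^4 K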